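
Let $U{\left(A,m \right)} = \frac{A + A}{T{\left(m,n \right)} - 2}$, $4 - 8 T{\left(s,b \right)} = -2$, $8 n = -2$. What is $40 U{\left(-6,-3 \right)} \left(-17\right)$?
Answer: $-6528$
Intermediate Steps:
$n = - \frac{1}{4}$ ($n = \frac{1}{8} \left(-2\right) = - \frac{1}{4} \approx -0.25$)
$T{\left(s,b \right)} = \frac{3}{4}$ ($T{\left(s,b \right)} = \frac{1}{2} - - \frac{1}{4} = \frac{1}{2} + \frac{1}{4} = \frac{3}{4}$)
$U{\left(A,m \right)} = - \frac{8 A}{5}$ ($U{\left(A,m \right)} = \frac{A + A}{\frac{3}{4} - 2} = \frac{2 A}{- \frac{5}{4}} = 2 A \left(- \frac{4}{5}\right) = - \frac{8 A}{5}$)
$40 U{\left(-6,-3 \right)} \left(-17\right) = 40 \left(\left(- \frac{8}{5}\right) \left(-6\right)\right) \left(-17\right) = 40 \cdot \frac{48}{5} \left(-17\right) = 384 \left(-17\right) = -6528$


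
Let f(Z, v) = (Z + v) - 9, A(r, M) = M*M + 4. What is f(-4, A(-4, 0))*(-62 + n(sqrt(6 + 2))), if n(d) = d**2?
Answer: 486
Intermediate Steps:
A(r, M) = 4 + M**2 (A(r, M) = M**2 + 4 = 4 + M**2)
f(Z, v) = -9 + Z + v
f(-4, A(-4, 0))*(-62 + n(sqrt(6 + 2))) = (-9 - 4 + (4 + 0**2))*(-62 + (sqrt(6 + 2))**2) = (-9 - 4 + (4 + 0))*(-62 + (sqrt(8))**2) = (-9 - 4 + 4)*(-62 + (2*sqrt(2))**2) = -9*(-62 + 8) = -9*(-54) = 486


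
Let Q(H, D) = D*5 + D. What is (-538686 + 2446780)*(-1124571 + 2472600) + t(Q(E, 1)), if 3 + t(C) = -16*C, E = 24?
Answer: 2572166046627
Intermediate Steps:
Q(H, D) = 6*D (Q(H, D) = 5*D + D = 6*D)
t(C) = -3 - 16*C
(-538686 + 2446780)*(-1124571 + 2472600) + t(Q(E, 1)) = (-538686 + 2446780)*(-1124571 + 2472600) + (-3 - 96) = 1908094*1348029 + (-3 - 16*6) = 2572166046726 + (-3 - 96) = 2572166046726 - 99 = 2572166046627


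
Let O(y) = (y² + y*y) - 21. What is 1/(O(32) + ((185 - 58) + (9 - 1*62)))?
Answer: 1/2101 ≈ 0.00047596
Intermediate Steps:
O(y) = -21 + 2*y² (O(y) = (y² + y²) - 21 = 2*y² - 21 = -21 + 2*y²)
1/(O(32) + ((185 - 58) + (9 - 1*62))) = 1/((-21 + 2*32²) + ((185 - 58) + (9 - 1*62))) = 1/((-21 + 2*1024) + (127 + (9 - 62))) = 1/((-21 + 2048) + (127 - 53)) = 1/(2027 + 74) = 1/2101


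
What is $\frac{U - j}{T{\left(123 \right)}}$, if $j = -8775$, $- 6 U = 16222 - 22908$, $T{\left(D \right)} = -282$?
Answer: $- \frac{14834}{423} \approx -35.069$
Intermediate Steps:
$U = \frac{3343}{3}$ ($U = - \frac{16222 - 22908}{6} = \left(- \frac{1}{6}\right) \left(-6686\right) = \frac{3343}{3} \approx 1114.3$)
$\frac{U - j}{T{\left(123 \right)}} = \frac{\frac{3343}{3} - -8775}{-282} = \left(\frac{3343}{3} + 8775\right) \left(- \frac{1}{282}\right) = \frac{29668}{3} \left(- \frac{1}{282}\right) = - \frac{14834}{423}$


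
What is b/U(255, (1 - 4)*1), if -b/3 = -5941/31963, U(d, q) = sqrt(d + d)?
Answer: 5941*sqrt(510)/5433710 ≈ 0.024692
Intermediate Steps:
U(d, q) = sqrt(2)*sqrt(d) (U(d, q) = sqrt(2*d) = sqrt(2)*sqrt(d))
b = 17823/31963 (b = -(-17823)/31963 = -3*(-5941/31963) = 17823/31963 ≈ 0.55761)
b/U(255, (1 - 4)*1) = 17823/(31963*((sqrt(2)*sqrt(255)))) = 17823/(31963*(sqrt(510))) = 17823*(sqrt(510)/510)/31963 = 5941*sqrt(510)/5433710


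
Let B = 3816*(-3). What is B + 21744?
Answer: 10296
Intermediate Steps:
B = -11448
B + 21744 = -11448 + 21744 = 10296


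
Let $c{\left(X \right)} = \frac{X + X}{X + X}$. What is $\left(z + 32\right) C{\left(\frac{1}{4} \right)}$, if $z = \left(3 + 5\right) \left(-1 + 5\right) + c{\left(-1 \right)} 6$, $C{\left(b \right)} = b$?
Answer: $\frac{35}{2} \approx 17.5$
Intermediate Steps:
$c{\left(X \right)} = 1$ ($c{\left(X \right)} = \frac{2 X}{2 X} = 2 X \frac{1}{2 X} = 1$)
$z = 38$ ($z = \left(3 + 5\right) \left(-1 + 5\right) + 1 \cdot 6 = 8 \cdot 4 + 6 = 32 + 6 = 38$)
$\left(z + 32\right) C{\left(\frac{1}{4} \right)} = \frac{38 + 32}{4} = 70 \cdot \frac{1}{4} = \frac{35}{2}$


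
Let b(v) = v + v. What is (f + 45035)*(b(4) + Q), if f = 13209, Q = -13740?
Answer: -799806608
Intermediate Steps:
b(v) = 2*v
(f + 45035)*(b(4) + Q) = (13209 + 45035)*(2*4 - 13740) = 58244*(8 - 13740) = 58244*(-13732) = -799806608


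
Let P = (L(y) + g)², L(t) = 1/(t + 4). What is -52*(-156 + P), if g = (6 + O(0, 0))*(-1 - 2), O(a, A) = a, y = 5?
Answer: -690820/81 ≈ -8528.6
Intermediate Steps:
g = -18 (g = (6 + 0)*(-1 - 2) = 6*(-3) = -18)
L(t) = 1/(4 + t)
P = 25921/81 (P = (1/(4 + 5) - 18)² = (1/9 - 18)² = (⅑ - 18)² = (-161/9)² = 25921/81 ≈ 320.01)
-52*(-156 + P) = -52*(-156 + 25921/81) = -52*13285/81 = -690820/81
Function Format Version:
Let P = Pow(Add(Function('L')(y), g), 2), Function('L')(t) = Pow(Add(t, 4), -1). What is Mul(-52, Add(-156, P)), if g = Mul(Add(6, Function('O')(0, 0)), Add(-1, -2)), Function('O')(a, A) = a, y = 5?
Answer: Rational(-690820, 81) ≈ -8528.6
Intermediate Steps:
g = -18 (g = Mul(Add(6, 0), Add(-1, -2)) = Mul(6, -3) = -18)
Function('L')(t) = Pow(Add(4, t), -1)
P = Rational(25921, 81) (P = Pow(Add(Pow(Add(4, 5), -1), -18), 2) = Pow(Add(Pow(9, -1), -18), 2) = Pow(Add(Rational(1, 9), -18), 2) = Pow(Rational(-161, 9), 2) = Rational(25921, 81) ≈ 320.01)
Mul(-52, Add(-156, P)) = Mul(-52, Add(-156, Rational(25921, 81))) = Mul(-52, Rational(13285, 81)) = Rational(-690820, 81)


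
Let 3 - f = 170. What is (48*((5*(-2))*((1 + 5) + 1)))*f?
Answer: 561120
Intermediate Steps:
f = -167 (f = 3 - 1*170 = 3 - 170 = -167)
(48*((5*(-2))*((1 + 5) + 1)))*f = (48*((5*(-2))*((1 + 5) + 1)))*(-167) = (48*(-10*(6 + 1)))*(-167) = (48*(-10*7))*(-167) = (48*(-70))*(-167) = -3360*(-167) = 561120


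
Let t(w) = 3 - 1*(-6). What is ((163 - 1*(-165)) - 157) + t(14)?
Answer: 180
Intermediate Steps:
t(w) = 9 (t(w) = 3 + 6 = 9)
((163 - 1*(-165)) - 157) + t(14) = ((163 - 1*(-165)) - 157) + 9 = ((163 + 165) - 157) + 9 = (328 - 157) + 9 = 171 + 9 = 180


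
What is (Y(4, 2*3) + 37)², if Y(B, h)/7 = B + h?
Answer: 11449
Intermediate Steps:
Y(B, h) = 7*B + 7*h (Y(B, h) = 7*(B + h) = 7*B + 7*h)
(Y(4, 2*3) + 37)² = ((7*4 + 7*(2*3)) + 37)² = ((28 + 7*6) + 37)² = ((28 + 42) + 37)² = (70 + 37)² = 107² = 11449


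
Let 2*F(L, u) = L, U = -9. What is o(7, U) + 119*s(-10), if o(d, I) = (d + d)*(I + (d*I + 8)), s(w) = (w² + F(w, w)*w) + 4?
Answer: 17430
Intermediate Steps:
F(L, u) = L/2
s(w) = 4 + 3*w²/2 (s(w) = (w² + (w/2)*w) + 4 = (w² + w²/2) + 4 = 3*w²/2 + 4 = 4 + 3*w²/2)
o(d, I) = 2*d*(8 + I + I*d) (o(d, I) = (2*d)*(I + (I*d + 8)) = (2*d)*(I + (8 + I*d)) = (2*d)*(8 + I + I*d) = 2*d*(8 + I + I*d))
o(7, U) + 119*s(-10) = 2*7*(8 - 9 - 9*7) + 119*(4 + (3/2)*(-10)²) = 2*7*(8 - 9 - 63) + 119*(4 + (3/2)*100) = 2*7*(-64) + 119*(4 + 150) = -896 + 119*154 = -896 + 18326 = 17430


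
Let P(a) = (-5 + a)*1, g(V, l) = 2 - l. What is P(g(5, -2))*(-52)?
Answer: 52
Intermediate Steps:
P(a) = -5 + a
P(g(5, -2))*(-52) = (-5 + (2 - 1*(-2)))*(-52) = (-5 + (2 + 2))*(-52) = (-5 + 4)*(-52) = -1*(-52) = 52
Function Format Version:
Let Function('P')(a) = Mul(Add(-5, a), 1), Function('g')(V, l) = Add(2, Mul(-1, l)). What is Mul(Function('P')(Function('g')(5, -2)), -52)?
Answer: 52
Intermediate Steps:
Function('P')(a) = Add(-5, a)
Mul(Function('P')(Function('g')(5, -2)), -52) = Mul(Add(-5, Add(2, Mul(-1, -2))), -52) = Mul(Add(-5, Add(2, 2)), -52) = Mul(Add(-5, 4), -52) = Mul(-1, -52) = 52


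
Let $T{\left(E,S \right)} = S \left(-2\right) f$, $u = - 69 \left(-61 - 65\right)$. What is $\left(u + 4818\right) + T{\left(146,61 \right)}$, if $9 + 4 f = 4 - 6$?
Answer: $\frac{27695}{2} \approx 13848.0$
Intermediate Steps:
$f = - \frac{11}{4}$ ($f = - \frac{9}{4} + \frac{4 - 6}{4} = - \frac{9}{4} + \frac{1}{4} \left(-2\right) = - \frac{9}{4} - \frac{1}{2} = - \frac{11}{4} \approx -2.75$)
$u = 8694$ ($u = \left(-69\right) \left(-126\right) = 8694$)
$T{\left(E,S \right)} = \frac{11 S}{2}$ ($T{\left(E,S \right)} = S \left(-2\right) \left(- \frac{11}{4}\right) = - 2 S \left(- \frac{11}{4}\right) = \frac{11 S}{2}$)
$\left(u + 4818\right) + T{\left(146,61 \right)} = \left(8694 + 4818\right) + \frac{11}{2} \cdot 61 = 13512 + \frac{671}{2} = \frac{27695}{2}$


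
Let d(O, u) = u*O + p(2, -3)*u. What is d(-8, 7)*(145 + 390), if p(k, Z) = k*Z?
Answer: -52430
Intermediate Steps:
p(k, Z) = Z*k
d(O, u) = -6*u + O*u (d(O, u) = u*O + (-3*2)*u = O*u - 6*u = -6*u + O*u)
d(-8, 7)*(145 + 390) = (7*(-6 - 8))*(145 + 390) = (7*(-14))*535 = -98*535 = -52430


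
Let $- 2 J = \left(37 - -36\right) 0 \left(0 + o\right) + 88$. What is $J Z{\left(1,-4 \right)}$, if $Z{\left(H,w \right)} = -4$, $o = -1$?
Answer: $176$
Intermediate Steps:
$J = -44$ ($J = - \frac{\left(37 - -36\right) 0 \left(0 - 1\right) + 88}{2} = - \frac{\left(37 + 36\right) 0 \left(-1\right) + 88}{2} = - \frac{73 \cdot 0 + 88}{2} = - \frac{0 + 88}{2} = \left(- \frac{1}{2}\right) 88 = -44$)
$J Z{\left(1,-4 \right)} = \left(-44\right) \left(-4\right) = 176$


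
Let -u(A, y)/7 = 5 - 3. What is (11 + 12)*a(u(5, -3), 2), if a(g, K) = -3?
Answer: -69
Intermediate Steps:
u(A, y) = -14 (u(A, y) = -7*(5 - 3) = -7*2 = -14)
(11 + 12)*a(u(5, -3), 2) = (11 + 12)*(-3) = 23*(-3) = -69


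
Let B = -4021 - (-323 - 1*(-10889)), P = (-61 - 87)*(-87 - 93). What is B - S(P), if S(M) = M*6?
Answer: -174427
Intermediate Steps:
P = 26640 (P = -148*(-180) = 26640)
S(M) = 6*M
B = -14587 (B = -4021 - (-323 + 10889) = -4021 - 1*10566 = -4021 - 10566 = -14587)
B - S(P) = -14587 - 6*26640 = -14587 - 1*159840 = -14587 - 159840 = -174427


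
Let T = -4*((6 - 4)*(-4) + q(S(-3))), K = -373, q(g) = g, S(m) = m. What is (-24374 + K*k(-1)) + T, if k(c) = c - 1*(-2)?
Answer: -24703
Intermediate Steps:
T = 44 (T = -4*((6 - 4)*(-4) - 3) = -4*(2*(-4) - 3) = -4*(-8 - 3) = -4*(-11) = 44)
k(c) = 2 + c (k(c) = c + 2 = 2 + c)
(-24374 + K*k(-1)) + T = (-24374 - 373*(2 - 1)) + 44 = (-24374 - 373*1) + 44 = (-24374 - 373) + 44 = -24747 + 44 = -24703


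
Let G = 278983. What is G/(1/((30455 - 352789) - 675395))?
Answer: -278349429607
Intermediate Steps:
G/(1/((30455 - 352789) - 675395)) = 278983/(1/((30455 - 352789) - 675395)) = 278983/(1/(-322334 - 675395)) = 278983/(1/(-997729)) = 278983/(-1/997729) = 278983*(-997729) = -278349429607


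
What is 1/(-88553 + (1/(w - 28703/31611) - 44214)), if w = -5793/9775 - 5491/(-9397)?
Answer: -2660630378381/353246817096252652 ≈ -7.5319e-6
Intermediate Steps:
w = -762296/91855675 (w = -5793*1/9775 - 5491*(-1/9397) = -5793/9775 + 5491/9397 = -762296/91855675 ≈ -0.0082988)
1/(-88553 + (1/(w - 28703/31611) - 44214)) = 1/(-88553 + (1/(-762296/91855675 - 28703/31611) - 44214)) = 1/(-88553 + (1/(-2660630378381/2903649742425) - 44214)) = 1/(-88553 + (-2903649742425/2660630378381 - 44214)) = 1/(-88553 - 117640015199479959/2660630378381) = 1/(-353246817096252652/2660630378381) = -2660630378381/353246817096252652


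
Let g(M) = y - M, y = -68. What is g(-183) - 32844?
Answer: -32729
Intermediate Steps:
g(M) = -68 - M
g(-183) - 32844 = (-68 - 1*(-183)) - 32844 = (-68 + 183) - 32844 = 115 - 32844 = -32729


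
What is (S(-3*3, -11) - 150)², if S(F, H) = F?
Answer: 25281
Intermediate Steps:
(S(-3*3, -11) - 150)² = (-3*3 - 150)² = (-9 - 150)² = (-159)² = 25281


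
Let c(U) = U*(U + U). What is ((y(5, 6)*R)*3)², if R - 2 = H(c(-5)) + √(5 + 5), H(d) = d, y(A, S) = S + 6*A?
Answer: 31656096 + 1213056*√10 ≈ 3.5492e+7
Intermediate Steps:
c(U) = 2*U² (c(U) = U*(2*U) = 2*U²)
R = 52 + √10 (R = 2 + (2*(-5)² + √(5 + 5)) = 2 + (2*25 + √10) = 2 + (50 + √10) = 52 + √10 ≈ 55.162)
((y(5, 6)*R)*3)² = (((6 + 6*5)*(52 + √10))*3)² = (((6 + 30)*(52 + √10))*3)² = ((36*(52 + √10))*3)² = ((1872 + 36*√10)*3)² = (5616 + 108*√10)²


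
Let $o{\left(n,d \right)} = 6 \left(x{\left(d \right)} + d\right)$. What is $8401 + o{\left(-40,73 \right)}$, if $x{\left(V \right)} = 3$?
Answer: $8857$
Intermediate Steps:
$o{\left(n,d \right)} = 18 + 6 d$ ($o{\left(n,d \right)} = 6 \left(3 + d\right) = 18 + 6 d$)
$8401 + o{\left(-40,73 \right)} = 8401 + \left(18 + 6 \cdot 73\right) = 8401 + \left(18 + 438\right) = 8401 + 456 = 8857$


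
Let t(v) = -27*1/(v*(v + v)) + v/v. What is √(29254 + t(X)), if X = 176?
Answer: √3624811466/352 ≈ 171.04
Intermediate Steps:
t(v) = 1 - 27/(2*v²) (t(v) = -27*1/(2*v²) + 1 = -27/(2*v²) + 1 = 1 - 27/(2*v²))
√(29254 + t(X)) = √(29254 + (1 - 27/2/176²)) = √(29254 + (1 - 27/2*1/30976)) = √(29254 + (1 - 27/61952)) = √(29254 + 61925/61952) = √(1812405733/61952) = √3624811466/352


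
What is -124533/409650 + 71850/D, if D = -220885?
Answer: -3796054947/6032369350 ≈ -0.62928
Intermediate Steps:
-124533/409650 + 71850/D = -124533/409650 + 71850/(-220885) = -124533*1/409650 + 71850*(-1/220885) = -41511/136550 - 14370/44177 = -3796054947/6032369350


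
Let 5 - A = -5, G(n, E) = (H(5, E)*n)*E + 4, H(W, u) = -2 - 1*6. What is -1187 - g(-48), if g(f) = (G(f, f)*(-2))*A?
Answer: -369747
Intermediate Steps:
H(W, u) = -8 (H(W, u) = -2 - 6 = -8)
G(n, E) = 4 - 8*E*n (G(n, E) = (-8*n)*E + 4 = -8*E*n + 4 = 4 - 8*E*n)
A = 10 (A = 5 - 1*(-5) = 5 + 5 = 10)
g(f) = -80 + 160*f**2 (g(f) = ((4 - 8*f*f)*(-2))*10 = ((4 - 8*f**2)*(-2))*10 = (-8 + 16*f**2)*10 = -80 + 160*f**2)
-1187 - g(-48) = -1187 - (-80 + 160*(-48)**2) = -1187 - (-80 + 160*2304) = -1187 - (-80 + 368640) = -1187 - 1*368560 = -1187 - 368560 = -369747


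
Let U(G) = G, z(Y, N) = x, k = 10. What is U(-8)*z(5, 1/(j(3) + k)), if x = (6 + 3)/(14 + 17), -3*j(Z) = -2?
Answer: -72/31 ≈ -2.3226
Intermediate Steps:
j(Z) = ⅔ (j(Z) = -⅓*(-2) = ⅔)
x = 9/31 ≈ 0.29032
z(Y, N) = 9/31
U(-8)*z(5, 1/(j(3) + k)) = -8*9/31 = -72/31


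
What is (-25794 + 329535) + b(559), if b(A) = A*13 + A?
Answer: 311567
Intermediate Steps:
b(A) = 14*A (b(A) = 13*A + A = 14*A)
(-25794 + 329535) + b(559) = (-25794 + 329535) + 14*559 = 303741 + 7826 = 311567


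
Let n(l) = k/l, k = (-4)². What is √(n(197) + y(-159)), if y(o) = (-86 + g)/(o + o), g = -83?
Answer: √2404416126/62646 ≈ 0.78273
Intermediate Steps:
y(o) = -169/(2*o) (y(o) = (-86 - 83)/(o + o) = -169*1/(2*o) = -169/(2*o))
k = 16
n(l) = 16/l
√(n(197) + y(-159)) = √(16/197 - 169/2/(-159)) = √(16*(1/197) - 169/2*(-1/159)) = √(16/197 + 169/318) = √(38381/62646) = √2404416126/62646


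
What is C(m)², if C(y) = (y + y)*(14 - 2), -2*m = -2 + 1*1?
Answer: 144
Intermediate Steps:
m = ½ (m = -(-2 + 1*1)/2 = -(-2 + 1)/2 = -½*(-1) = ½ ≈ 0.50000)
C(y) = 24*y (C(y) = (2*y)*12 = 24*y)
C(m)² = (24*(½))² = 12² = 144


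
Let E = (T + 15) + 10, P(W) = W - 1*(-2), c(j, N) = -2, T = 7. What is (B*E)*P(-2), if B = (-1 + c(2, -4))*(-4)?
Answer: 0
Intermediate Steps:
P(W) = 2 + W (P(W) = W + 2 = 2 + W)
E = 32 (E = (7 + 15) + 10 = 22 + 10 = 32)
B = 12 (B = (-1 - 2)*(-4) = -3*(-4) = 12)
(B*E)*P(-2) = (12*32)*(2 - 2) = 384*0 = 0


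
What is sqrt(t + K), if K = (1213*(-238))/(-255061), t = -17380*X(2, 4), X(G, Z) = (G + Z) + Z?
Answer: 3*I*sqrt(1256297658903274)/255061 ≈ 416.89*I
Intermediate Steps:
X(G, Z) = G + 2*Z
t = -173800 (t = -17380*(2 + 2*4) = -17380*(2 + 8) = -17380*10 = -173800)
K = 288694/255061 (K = -288694*(-1/255061) = 288694/255061 ≈ 1.1319)
sqrt(t + K) = sqrt(-173800 + 288694/255061) = sqrt(-44329313106/255061) = 3*I*sqrt(1256297658903274)/255061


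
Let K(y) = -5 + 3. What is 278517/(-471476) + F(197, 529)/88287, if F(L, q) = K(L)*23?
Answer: -24611118275/41625201612 ≈ -0.59126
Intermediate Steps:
K(y) = -2
F(L, q) = -46 (F(L, q) = -2*23 = -46)
278517/(-471476) + F(197, 529)/88287 = 278517/(-471476) - 46/88287 = 278517*(-1/471476) - 46*1/88287 = -278517/471476 - 46/88287 = -24611118275/41625201612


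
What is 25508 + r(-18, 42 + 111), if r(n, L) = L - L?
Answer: 25508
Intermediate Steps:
r(n, L) = 0
25508 + r(-18, 42 + 111) = 25508 + 0 = 25508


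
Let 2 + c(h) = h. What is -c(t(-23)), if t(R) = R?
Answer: 25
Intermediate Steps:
c(h) = -2 + h
-c(t(-23)) = -(-2 - 23) = -1*(-25) = 25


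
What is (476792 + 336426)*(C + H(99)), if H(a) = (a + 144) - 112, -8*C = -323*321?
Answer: 42584567179/4 ≈ 1.0646e+10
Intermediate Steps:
C = 103683/8 (C = -(-323)*321/8 = -⅛*(-103683) = 103683/8 ≈ 12960.)
H(a) = 32 + a (H(a) = (144 + a) - 112 = 32 + a)
(476792 + 336426)*(C + H(99)) = (476792 + 336426)*(103683/8 + (32 + 99)) = 813218*(103683/8 + 131) = 813218*(104731/8) = 42584567179/4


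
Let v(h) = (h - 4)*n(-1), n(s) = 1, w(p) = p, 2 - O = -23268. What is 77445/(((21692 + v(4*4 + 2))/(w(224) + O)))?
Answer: 909746415/10853 ≈ 83824.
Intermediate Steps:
O = 23270 (O = 2 - 1*(-23268) = 2 + 23268 = 23270)
v(h) = -4 + h (v(h) = (h - 4)*1 = (-4 + h)*1 = -4 + h)
77445/(((21692 + v(4*4 + 2))/(w(224) + O))) = 77445/(((21692 + (-4 + (4*4 + 2)))/(224 + 23270))) = 77445/(((21692 + (-4 + (16 + 2)))/23494)) = 77445/(((21692 + (-4 + 18))*(1/23494))) = 77445/(((21692 + 14)*(1/23494))) = 77445/((21706*(1/23494))) = 77445/(10853/11747) = 77445*(11747/10853) = 909746415/10853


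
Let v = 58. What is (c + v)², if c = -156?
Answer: 9604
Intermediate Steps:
(c + v)² = (-156 + 58)² = (-98)² = 9604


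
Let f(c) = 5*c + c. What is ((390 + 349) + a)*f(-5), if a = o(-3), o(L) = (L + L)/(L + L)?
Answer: -22200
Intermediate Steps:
o(L) = 1 (o(L) = (2*L)/((2*L)) = (2*L)*(1/(2*L)) = 1)
a = 1
f(c) = 6*c
((390 + 349) + a)*f(-5) = ((390 + 349) + 1)*(6*(-5)) = (739 + 1)*(-30) = 740*(-30) = -22200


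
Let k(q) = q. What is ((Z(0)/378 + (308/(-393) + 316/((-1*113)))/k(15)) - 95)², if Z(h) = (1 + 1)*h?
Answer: 4024864144261489/443735838225 ≈ 9070.4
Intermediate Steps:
Z(h) = 2*h
((Z(0)/378 + (308/(-393) + 316/((-1*113)))/k(15)) - 95)² = (((2*0)/378 + (308/(-393) + 316/((-1*113)))/15) - 95)² = ((0*(1/378) + (308*(-1/393) + 316/(-113))*(1/15)) - 95)² = ((0 + (-308/393 + 316*(-1/113))*(1/15)) - 95)² = ((0 + (-308/393 - 316/113)*(1/15)) - 95)² = ((0 - 158992/44409*1/15) - 95)² = ((0 - 158992/666135) - 95)² = (-158992/666135 - 95)² = (-63441817/666135)² = 4024864144261489/443735838225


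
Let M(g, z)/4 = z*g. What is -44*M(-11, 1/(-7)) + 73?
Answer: -1425/7 ≈ -203.57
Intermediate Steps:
M(g, z) = 4*g*z (M(g, z) = 4*(z*g) = 4*(g*z) = 4*g*z)
-44*M(-11, 1/(-7)) + 73 = -176*(-11)/(-7) + 73 = -176*(-11)*(-1)/7 + 73 = -44*44/7 + 73 = -1936/7 + 73 = -1425/7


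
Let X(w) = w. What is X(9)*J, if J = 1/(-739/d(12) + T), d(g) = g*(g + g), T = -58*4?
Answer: -2592/67555 ≈ -0.038369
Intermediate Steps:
T = -232
d(g) = 2*g² (d(g) = g*(2*g) = 2*g²)
J = -288/67555 (J = 1/(-739/(2*12²) - 232) = 1/(-739/(2*144) - 232) = 1/(-739/288 - 232) = 1/(-67555/288) = -288/67555 ≈ -0.0042632)
X(9)*J = 9*(-288/67555) = -2592/67555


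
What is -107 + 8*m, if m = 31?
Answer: 141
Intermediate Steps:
-107 + 8*m = -107 + 8*31 = -107 + 248 = 141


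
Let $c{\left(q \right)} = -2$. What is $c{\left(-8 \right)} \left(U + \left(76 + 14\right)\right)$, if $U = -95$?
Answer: $10$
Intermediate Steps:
$c{\left(-8 \right)} \left(U + \left(76 + 14\right)\right) = - 2 \left(-95 + \left(76 + 14\right)\right) = - 2 \left(-95 + 90\right) = \left(-2\right) \left(-5\right) = 10$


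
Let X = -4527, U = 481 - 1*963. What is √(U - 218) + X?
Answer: -4527 + 10*I*√7 ≈ -4527.0 + 26.458*I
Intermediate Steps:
U = -482 (U = 481 - 963 = -482)
√(U - 218) + X = √(-482 - 218) - 4527 = √(-700) - 4527 = 10*I*√7 - 4527 = -4527 + 10*I*√7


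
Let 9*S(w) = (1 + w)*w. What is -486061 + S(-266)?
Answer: -4304059/9 ≈ -4.7823e+5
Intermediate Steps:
S(w) = w*(1 + w)/9 (S(w) = ((1 + w)*w)/9 = (w*(1 + w))/9 = w*(1 + w)/9)
-486061 + S(-266) = -486061 + (⅑)*(-266)*(1 - 266) = -486061 + (⅑)*(-266)*(-265) = -486061 + 70490/9 = -4304059/9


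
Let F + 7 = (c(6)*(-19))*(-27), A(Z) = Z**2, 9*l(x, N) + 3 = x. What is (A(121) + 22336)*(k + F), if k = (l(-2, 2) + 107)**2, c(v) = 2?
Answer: 36988204031/81 ≈ 4.5664e+8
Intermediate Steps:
l(x, N) = -1/3 + x/9
F = 1019 (F = -7 + (2*(-19))*(-27) = -7 - 38*(-27) = -7 + 1026 = 1019)
k = 917764/81 (k = ((-1/3 + (1/9)*(-2)) + 107)**2 = ((-1/3 - 2/9) + 107)**2 = (-5/9 + 107)**2 = (958/9)**2 = 917764/81 ≈ 11330.)
(A(121) + 22336)*(k + F) = (121**2 + 22336)*(917764/81 + 1019) = (14641 + 22336)*(1000303/81) = 36977*(1000303/81) = 36988204031/81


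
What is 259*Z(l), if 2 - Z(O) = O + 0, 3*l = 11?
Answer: -1295/3 ≈ -431.67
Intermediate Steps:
l = 11/3 (l = (1/3)*11 = 11/3 ≈ 3.6667)
Z(O) = 2 - O (Z(O) = 2 - (O + 0) = 2 - O)
259*Z(l) = 259*(2 - 1*11/3) = 259*(2 - 11/3) = 259*(-5/3) = -1295/3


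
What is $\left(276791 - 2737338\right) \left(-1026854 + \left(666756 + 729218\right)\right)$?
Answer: $-908237108640$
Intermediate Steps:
$\left(276791 - 2737338\right) \left(-1026854 + \left(666756 + 729218\right)\right) = - 2460547 \left(-1026854 + 1395974\right) = \left(-2460547\right) 369120 = -908237108640$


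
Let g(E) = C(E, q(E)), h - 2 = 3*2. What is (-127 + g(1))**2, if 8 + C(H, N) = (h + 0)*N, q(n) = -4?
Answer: 27889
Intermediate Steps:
h = 8 (h = 2 + 3*2 = 2 + 6 = 8)
C(H, N) = -8 + 8*N (C(H, N) = -8 + (8 + 0)*N = -8 + 8*N)
g(E) = -40 (g(E) = -8 + 8*(-4) = -8 - 32 = -40)
(-127 + g(1))**2 = (-127 - 40)**2 = (-167)**2 = 27889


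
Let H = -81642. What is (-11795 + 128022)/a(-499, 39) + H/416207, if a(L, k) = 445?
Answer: 4394378209/16837465 ≈ 260.99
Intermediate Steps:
(-11795 + 128022)/a(-499, 39) + H/416207 = (-11795 + 128022)/445 - 81642/416207 = 116227*(1/445) - 81642*1/416207 = 116227/445 - 7422/37837 = 4394378209/16837465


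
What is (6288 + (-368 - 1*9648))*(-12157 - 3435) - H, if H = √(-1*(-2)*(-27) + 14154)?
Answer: 58126976 - 10*√141 ≈ 5.8127e+7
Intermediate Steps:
H = 10*√141 (H = √(2*(-27) + 14154) = √(-54 + 14154) = √14100 = 10*√141 ≈ 118.74)
(6288 + (-368 - 1*9648))*(-12157 - 3435) - H = (6288 + (-368 - 1*9648))*(-12157 - 3435) - 10*√141 = (6288 + (-368 - 9648))*(-15592) - 10*√141 = (6288 - 10016)*(-15592) - 10*√141 = -3728*(-15592) - 10*√141 = 58126976 - 10*√141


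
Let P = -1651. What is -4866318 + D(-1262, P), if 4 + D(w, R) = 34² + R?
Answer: -4866817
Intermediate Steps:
D(w, R) = 1152 + R (D(w, R) = -4 + (34² + R) = -4 + (1156 + R) = 1152 + R)
-4866318 + D(-1262, P) = -4866318 + (1152 - 1651) = -4866318 - 499 = -4866817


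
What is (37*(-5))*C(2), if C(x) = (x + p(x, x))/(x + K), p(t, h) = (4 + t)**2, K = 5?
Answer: -7030/7 ≈ -1004.3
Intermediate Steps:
C(x) = (x + (4 + x)**2)/(5 + x) (C(x) = (x + (4 + x)**2)/(x + 5) = (x + (4 + x)**2)/(5 + x))
(37*(-5))*C(2) = (37*(-5))*((2 + (4 + 2)**2)/(5 + 2)) = -185*(2 + 6**2)/7 = -185*(2 + 36)/7 = -185*38/7 = -7030/7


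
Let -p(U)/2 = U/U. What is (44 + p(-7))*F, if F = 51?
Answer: 2142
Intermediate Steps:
p(U) = -2 (p(U) = -2*U/U = -2*1 = -2)
(44 + p(-7))*F = (44 - 2)*51 = 42*51 = 2142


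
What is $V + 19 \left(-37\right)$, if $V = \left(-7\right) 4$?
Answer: $-731$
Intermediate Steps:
$V = -28$
$V + 19 \left(-37\right) = -28 + 19 \left(-37\right) = -28 - 703 = -731$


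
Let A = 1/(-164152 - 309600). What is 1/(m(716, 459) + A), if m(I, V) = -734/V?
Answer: -217452168/347734427 ≈ -0.62534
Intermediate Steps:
A = -1/473752 (A = 1/(-473752) = -1/473752 ≈ -2.1108e-6)
1/(m(716, 459) + A) = 1/(-734/459 - 1/473752) = 1/(-347734427/217452168) = -217452168/347734427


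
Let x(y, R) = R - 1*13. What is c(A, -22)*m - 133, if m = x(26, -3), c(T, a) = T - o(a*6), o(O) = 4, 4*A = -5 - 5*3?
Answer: 11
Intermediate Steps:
A = -5 (A = (-5 - 5*3)/4 = (-5 - 15)/4 = (¼)*(-20) = -5)
x(y, R) = -13 + R (x(y, R) = R - 13 = -13 + R)
c(T, a) = -4 + T (c(T, a) = T - 1*4 = T - 4 = -4 + T)
m = -16 (m = -13 - 3 = -16)
c(A, -22)*m - 133 = (-4 - 5)*(-16) - 133 = -9*(-16) - 133 = 144 - 133 = 11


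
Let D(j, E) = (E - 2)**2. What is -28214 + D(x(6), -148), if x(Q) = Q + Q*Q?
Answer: -5714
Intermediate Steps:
x(Q) = Q + Q**2
D(j, E) = (-2 + E)**2
-28214 + D(x(6), -148) = -28214 + (-2 - 148)**2 = -28214 + (-150)**2 = -28214 + 22500 = -5714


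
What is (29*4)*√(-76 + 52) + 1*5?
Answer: 5 + 232*I*√6 ≈ 5.0 + 568.28*I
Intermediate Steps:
(29*4)*√(-76 + 52) + 1*5 = 116*√(-24) + 5 = 116*(2*I*√6) + 5 = 232*I*√6 + 5 = 5 + 232*I*√6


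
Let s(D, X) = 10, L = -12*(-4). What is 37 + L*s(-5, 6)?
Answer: 517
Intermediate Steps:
L = 48
37 + L*s(-5, 6) = 37 + 48*10 = 37 + 480 = 517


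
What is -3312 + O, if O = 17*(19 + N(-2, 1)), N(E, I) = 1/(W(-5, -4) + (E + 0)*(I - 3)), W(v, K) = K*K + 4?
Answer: -71719/24 ≈ -2988.3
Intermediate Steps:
W(v, K) = 4 + K² (W(v, K) = K² + 4 = 4 + K²)
N(E, I) = 1/(20 + E*(-3 + I)) (N(E, I) = 1/((4 + (-4)²) + (E + 0)*(I - 3)) = 1/((4 + 16) + E*(-3 + I)) = 1/(20 + E*(-3 + I)))
O = 7769/24 (O = 17*(19 + 1/(20 - 3*(-2) - 2*1)) = 17*(19 + 1/(20 + 6 - 2)) = 17*(19 + 1/24) = 17*(457/24) = 7769/24 ≈ 323.71)
-3312 + O = -3312 + 7769/24 = -71719/24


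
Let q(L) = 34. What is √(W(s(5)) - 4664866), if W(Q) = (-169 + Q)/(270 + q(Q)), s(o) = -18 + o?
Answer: I*√26944269474/76 ≈ 2159.8*I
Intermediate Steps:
W(Q) = -169/304 + Q/304 (W(Q) = (-169 + Q)/(270 + 34) = (-169 + Q)/304 = (-169 + Q)*(1/304) = -169/304 + Q/304)
√(W(s(5)) - 4664866) = √((-169/304 + (-18 + 5)/304) - 4664866) = √((-169/304 + (1/304)*(-13)) - 4664866) = √((-169/304 - 13/304) - 4664866) = √(-91/152 - 4664866) = √(-709059723/152) = I*√26944269474/76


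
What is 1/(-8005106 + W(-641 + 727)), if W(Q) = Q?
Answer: -1/8005020 ≈ -1.2492e-7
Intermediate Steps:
1/(-8005106 + W(-641 + 727)) = 1/(-8005106 + (-641 + 727)) = 1/(-8005106 + 86) = 1/(-8005020) = -1/8005020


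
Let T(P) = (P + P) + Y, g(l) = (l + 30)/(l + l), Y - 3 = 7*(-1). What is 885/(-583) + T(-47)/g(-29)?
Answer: 3312887/583 ≈ 5682.5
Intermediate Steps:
Y = -4 (Y = 3 + 7*(-1) = 3 - 7 = -4)
g(l) = (30 + l)/(2*l) (g(l) = (30 + l)/((2*l)) = (30 + l)*(1/(2*l)) = (30 + l)/(2*l))
T(P) = -4 + 2*P (T(P) = (P + P) - 4 = 2*P - 4 = -4 + 2*P)
885/(-583) + T(-47)/g(-29) = 885/(-583) + (-4 + 2*(-47))/(((½)*(30 - 29)/(-29))) = 885*(-1/583) + (-4 - 94)/(((½)*(-1/29)*1)) = -885/583 - 98/(-1/58) = -885/583 - 98*(-58) = -885/583 + 5684 = 3312887/583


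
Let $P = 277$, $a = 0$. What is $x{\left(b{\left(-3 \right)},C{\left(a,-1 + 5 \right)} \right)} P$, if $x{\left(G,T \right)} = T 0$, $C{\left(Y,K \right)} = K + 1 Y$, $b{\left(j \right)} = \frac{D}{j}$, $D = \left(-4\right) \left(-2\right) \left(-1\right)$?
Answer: $0$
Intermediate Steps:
$D = -8$ ($D = 8 \left(-1\right) = -8$)
$b{\left(j \right)} = - \frac{8}{j}$
$C{\left(Y,K \right)} = K + Y$
$x{\left(G,T \right)} = 0$
$x{\left(b{\left(-3 \right)},C{\left(a,-1 + 5 \right)} \right)} P = 0 \cdot 277 = 0$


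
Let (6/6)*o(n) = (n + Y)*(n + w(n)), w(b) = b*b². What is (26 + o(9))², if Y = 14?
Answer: 289000000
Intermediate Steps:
w(b) = b³
o(n) = (14 + n)*(n + n³) (o(n) = (n + 14)*(n + n³) = (14 + n)*(n + n³))
(26 + o(9))² = (26 + 9*(14 + 9 + 9³ + 14*9²))² = (26 + 9*(14 + 9 + 729 + 14*81))² = (26 + 9*(14 + 9 + 729 + 1134))² = (26 + 9*1886)² = (26 + 16974)² = 17000² = 289000000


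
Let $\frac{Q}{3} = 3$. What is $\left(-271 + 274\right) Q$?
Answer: $27$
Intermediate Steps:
$Q = 9$ ($Q = 3 \cdot 3 = 9$)
$\left(-271 + 274\right) Q = \left(-271 + 274\right) 9 = 3 \cdot 9 = 27$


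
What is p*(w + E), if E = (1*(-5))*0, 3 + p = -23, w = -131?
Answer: 3406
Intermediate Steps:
p = -26 (p = -3 - 23 = -26)
E = 0 (E = -5*0 = 0)
p*(w + E) = -26*(-131 + 0) = -26*(-131) = 3406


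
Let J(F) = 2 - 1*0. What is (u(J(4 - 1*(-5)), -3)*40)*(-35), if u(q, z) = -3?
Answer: 4200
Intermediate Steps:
J(F) = 2 (J(F) = 2 + 0 = 2)
(u(J(4 - 1*(-5)), -3)*40)*(-35) = -3*40*(-35) = -120*(-35) = 4200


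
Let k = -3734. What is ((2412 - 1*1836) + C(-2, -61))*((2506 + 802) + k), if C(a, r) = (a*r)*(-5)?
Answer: 14484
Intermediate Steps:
C(a, r) = -5*a*r
((2412 - 1*1836) + C(-2, -61))*((2506 + 802) + k) = ((2412 - 1*1836) - 5*(-2)*(-61))*((2506 + 802) - 3734) = ((2412 - 1836) - 610)*(3308 - 3734) = (576 - 610)*(-426) = -34*(-426) = 14484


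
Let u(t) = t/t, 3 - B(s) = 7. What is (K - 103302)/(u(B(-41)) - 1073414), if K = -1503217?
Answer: 1606519/1073413 ≈ 1.4966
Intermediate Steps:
B(s) = -4 (B(s) = 3 - 1*7 = 3 - 7 = -4)
u(t) = 1
(K - 103302)/(u(B(-41)) - 1073414) = (-1503217 - 103302)/(1 - 1073414) = -1606519/(-1073413) = -1606519*(-1/1073413) = 1606519/1073413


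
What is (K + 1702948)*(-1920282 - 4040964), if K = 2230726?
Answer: -23449598397804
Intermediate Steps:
(K + 1702948)*(-1920282 - 4040964) = (2230726 + 1702948)*(-1920282 - 4040964) = 3933674*(-5961246) = -23449598397804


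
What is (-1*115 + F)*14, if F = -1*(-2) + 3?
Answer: -1540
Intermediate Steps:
F = 5 (F = 2 + 3 = 5)
(-1*115 + F)*14 = (-1*115 + 5)*14 = (-115 + 5)*14 = -110*14 = -1540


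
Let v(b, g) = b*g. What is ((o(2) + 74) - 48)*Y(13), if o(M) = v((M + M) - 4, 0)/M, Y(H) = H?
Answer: 338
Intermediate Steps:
o(M) = 0 (o(M) = (((M + M) - 4)*0)/M = ((2*M - 4)*0)/M = ((-4 + 2*M)*0)/M = 0/M = 0)
((o(2) + 74) - 48)*Y(13) = ((0 + 74) - 48)*13 = (74 - 48)*13 = 26*13 = 338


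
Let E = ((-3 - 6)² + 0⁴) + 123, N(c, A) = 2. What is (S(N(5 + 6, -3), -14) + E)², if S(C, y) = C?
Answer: 42436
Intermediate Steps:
E = 204 (E = ((-9)² + 0) + 123 = (81 + 0) + 123 = 81 + 123 = 204)
(S(N(5 + 6, -3), -14) + E)² = (2 + 204)² = 206² = 42436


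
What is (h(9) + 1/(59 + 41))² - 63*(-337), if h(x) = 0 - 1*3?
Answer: 212399401/10000 ≈ 21240.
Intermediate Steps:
h(x) = -3 (h(x) = 0 - 3 = -3)
(h(9) + 1/(59 + 41))² - 63*(-337) = (-3 + 1/(59 + 41))² - 63*(-337) = (-3 + 1/100)² - 1*(-21231) = (-3 + 1/100)² + 21231 = (-299/100)² + 21231 = 89401/10000 + 21231 = 212399401/10000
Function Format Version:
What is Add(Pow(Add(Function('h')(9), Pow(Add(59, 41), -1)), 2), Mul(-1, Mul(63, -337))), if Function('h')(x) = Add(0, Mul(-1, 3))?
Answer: Rational(212399401, 10000) ≈ 21240.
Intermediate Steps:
Function('h')(x) = -3 (Function('h')(x) = Add(0, -3) = -3)
Add(Pow(Add(Function('h')(9), Pow(Add(59, 41), -1)), 2), Mul(-1, Mul(63, -337))) = Add(Pow(Add(-3, Pow(Add(59, 41), -1)), 2), Mul(-1, Mul(63, -337))) = Add(Pow(Add(-3, Pow(100, -1)), 2), Mul(-1, -21231)) = Add(Pow(Add(-3, Rational(1, 100)), 2), 21231) = Add(Pow(Rational(-299, 100), 2), 21231) = Add(Rational(89401, 10000), 21231) = Rational(212399401, 10000)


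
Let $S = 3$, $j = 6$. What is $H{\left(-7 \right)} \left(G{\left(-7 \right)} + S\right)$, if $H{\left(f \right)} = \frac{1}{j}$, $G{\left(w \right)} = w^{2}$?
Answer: $\frac{26}{3} \approx 8.6667$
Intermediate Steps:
$H{\left(f \right)} = \frac{1}{6}$
$H{\left(-7 \right)} \left(G{\left(-7 \right)} + S\right) = \frac{\left(-7\right)^{2} + 3}{6} = \frac{49 + 3}{6} = \frac{1}{6} \cdot 52 = \frac{26}{3}$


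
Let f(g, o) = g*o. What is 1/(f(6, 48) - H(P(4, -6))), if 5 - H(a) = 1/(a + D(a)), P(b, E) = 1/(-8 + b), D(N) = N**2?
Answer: 3/833 ≈ 0.0036014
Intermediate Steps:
H(a) = 5 - 1/(a + a**2)
1/(f(6, 48) - H(P(4, -6))) = 1/(6*48 - (-1 + 5/(-8 + 4) + 5*(1/(-8 + 4))**2)/((1/(-8 + 4))*(1 + 1/(-8 + 4)))) = 1/(288 - (-1 + 5/(-4) + 5*(1/(-4))**2)/((1/(-4))*(1 + 1/(-4)))) = 1/(288 - (-1 + 5*(-1/4) + 5*(-1/4)**2)/((-1/4)*(1 - 1/4))) = 1/(288 - (-4)*(-1 - 5/4 + 5*(1/16))/3/4) = 1/(288 - (-4)*4*(-1 - 5/4 + 5/16)/3) = 1/(288 - (-4)*4*(-31)/(3*16)) = 1/(288 - 1*31/3) = 1/(288 - 31/3) = 1/(833/3) = 3/833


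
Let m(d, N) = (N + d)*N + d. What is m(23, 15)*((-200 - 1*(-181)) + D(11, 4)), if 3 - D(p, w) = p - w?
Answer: -13639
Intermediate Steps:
D(p, w) = 3 + w - p (D(p, w) = 3 - (p - w) = 3 + (w - p) = 3 + w - p)
m(d, N) = d + N*(N + d) (m(d, N) = N*(N + d) + d = d + N*(N + d))
m(23, 15)*((-200 - 1*(-181)) + D(11, 4)) = (23 + 15**2 + 15*23)*((-200 - 1*(-181)) + (3 + 4 - 1*11)) = (23 + 225 + 345)*((-200 + 181) + (3 + 4 - 11)) = 593*(-19 - 4) = 593*(-23) = -13639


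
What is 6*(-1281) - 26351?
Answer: -34037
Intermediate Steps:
6*(-1281) - 26351 = -7686 - 26351 = -34037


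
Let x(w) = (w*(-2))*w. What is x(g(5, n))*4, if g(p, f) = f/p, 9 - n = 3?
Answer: -288/25 ≈ -11.520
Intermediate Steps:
n = 6 (n = 9 - 1*3 = 9 - 3 = 6)
x(w) = -2*w² (x(w) = (-2*w)*w = -2*w²)
x(g(5, n))*4 = -2*(6/5)²*4 = -2*36/25*4 = -72/25*4 = -288/25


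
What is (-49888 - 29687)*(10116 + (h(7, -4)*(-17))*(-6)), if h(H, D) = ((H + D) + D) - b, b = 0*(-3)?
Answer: -796864050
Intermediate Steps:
b = 0
h(H, D) = H + 2*D (h(H, D) = ((H + D) + D) - 1*0 = ((D + H) + D) + 0 = (H + 2*D) + 0 = H + 2*D)
(-49888 - 29687)*(10116 + (h(7, -4)*(-17))*(-6)) = (-49888 - 29687)*(10116 + ((7 + 2*(-4))*(-17))*(-6)) = -79575*(10116 + ((7 - 8)*(-17))*(-6)) = -79575*(10116 - 1*(-17)*(-6)) = -79575*(10116 + 17*(-6)) = -79575*(10116 - 102) = -79575*10014 = -796864050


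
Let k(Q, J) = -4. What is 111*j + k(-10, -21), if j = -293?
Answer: -32527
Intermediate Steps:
111*j + k(-10, -21) = 111*(-293) - 4 = -32523 - 4 = -32527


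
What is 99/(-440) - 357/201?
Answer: -5363/2680 ≈ -2.0011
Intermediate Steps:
99/(-440) - 357/201 = 99*(-1/440) - 357*1/201 = -9/40 - 119/67 = -5363/2680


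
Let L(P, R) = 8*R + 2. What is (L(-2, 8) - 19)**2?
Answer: 2209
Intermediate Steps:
L(P, R) = 2 + 8*R
(L(-2, 8) - 19)**2 = ((2 + 8*8) - 19)**2 = ((2 + 64) - 19)**2 = (66 - 19)**2 = 47**2 = 2209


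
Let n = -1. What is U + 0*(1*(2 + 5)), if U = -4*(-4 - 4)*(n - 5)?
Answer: -192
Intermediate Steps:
U = -192 (U = -4*(-4 - 4)*(-1 - 5) = -(-32)*(-6) = -4*48 = -192)
U + 0*(1*(2 + 5)) = -192 + 0*(1*(2 + 5)) = -192 + 0*(1*7) = -192 + 0*7 = -192 + 0 = -192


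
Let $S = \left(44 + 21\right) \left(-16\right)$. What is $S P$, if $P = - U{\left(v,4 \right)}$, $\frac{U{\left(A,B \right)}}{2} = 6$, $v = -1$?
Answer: $12480$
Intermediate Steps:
$U{\left(A,B \right)} = 12$ ($U{\left(A,B \right)} = 2 \cdot 6 = 12$)
$S = -1040$ ($S = 65 \left(-16\right) = -1040$)
$P = -12$ ($P = \left(-1\right) 12 = -12$)
$S P = \left(-1040\right) \left(-12\right) = 12480$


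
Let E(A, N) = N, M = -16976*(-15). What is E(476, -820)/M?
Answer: -41/12732 ≈ -0.0032202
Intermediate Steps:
M = 254640
E(476, -820)/M = -820/254640 = -820*1/254640 = -41/12732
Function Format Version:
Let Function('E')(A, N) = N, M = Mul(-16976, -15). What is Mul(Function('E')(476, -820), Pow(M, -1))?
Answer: Rational(-41, 12732) ≈ -0.0032202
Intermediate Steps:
M = 254640
Mul(Function('E')(476, -820), Pow(M, -1)) = Mul(-820, Pow(254640, -1)) = Mul(-820, Rational(1, 254640)) = Rational(-41, 12732)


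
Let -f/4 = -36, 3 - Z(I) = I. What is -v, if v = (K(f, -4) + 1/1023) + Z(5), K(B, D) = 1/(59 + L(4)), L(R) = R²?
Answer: 16928/8525 ≈ 1.9857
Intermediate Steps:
Z(I) = 3 - I
f = 144 (f = -4*(-36) = 144)
K(B, D) = 1/75 (K(B, D) = 1/(59 + 4²) = 1/(59 + 16) = 1/75)
v = -16928/8525 (v = (1/75 + 1/1023) + (3 - 1*5) = (1/75 + 1/1023) + (3 - 5) = 122/8525 - 2 = -16928/8525 ≈ -1.9857)
-v = -1*(-16928/8525) = 16928/8525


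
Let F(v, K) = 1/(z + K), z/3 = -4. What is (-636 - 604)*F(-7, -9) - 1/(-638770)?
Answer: 792074821/13414170 ≈ 59.048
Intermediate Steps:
z = -12 (z = 3*(-4) = -12)
F(v, K) = 1/(-12 + K)
(-636 - 604)*F(-7, -9) - 1/(-638770) = (-636 - 604)/(-12 - 9) - 1/(-638770) = -1240/(-21) - 1*(-1/638770) = -1240*(-1/21) + 1/638770 = 1240/21 + 1/638770 = 792074821/13414170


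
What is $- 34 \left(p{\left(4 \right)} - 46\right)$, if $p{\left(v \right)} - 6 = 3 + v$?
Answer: $1122$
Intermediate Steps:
$p{\left(v \right)} = 9 + v$ ($p{\left(v \right)} = 6 + \left(3 + v\right) = 9 + v$)
$- 34 \left(p{\left(4 \right)} - 46\right) = - 34 \left(\left(9 + 4\right) - 46\right) = - 34 \left(13 - 46\right) = \left(-34\right) \left(-33\right) = 1122$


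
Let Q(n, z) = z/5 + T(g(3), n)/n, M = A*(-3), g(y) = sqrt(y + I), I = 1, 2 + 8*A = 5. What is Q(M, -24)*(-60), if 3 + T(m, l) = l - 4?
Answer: -436/3 ≈ -145.33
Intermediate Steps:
A = 3/8 (A = -1/4 + (1/8)*5 = -1/4 + 5/8 = 3/8 ≈ 0.37500)
g(y) = sqrt(1 + y) (g(y) = sqrt(y + 1) = sqrt(1 + y))
M = -9/8 (M = (3/8)*(-3) = -9/8 ≈ -1.1250)
T(m, l) = -7 + l (T(m, l) = -3 + (l - 4) = -3 + (-4 + l) = -7 + l)
Q(n, z) = z/5 + (-7 + n)/n
Q(M, -24)*(-60) = (1 - 7/(-9/8) + (1/5)*(-24))*(-60) = (1 - 7*(-8/9) - 24/5)*(-60) = (1 + 56/9 - 24/5)*(-60) = (109/45)*(-60) = -436/3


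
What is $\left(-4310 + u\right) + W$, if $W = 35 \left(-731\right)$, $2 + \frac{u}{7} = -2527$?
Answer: $-47598$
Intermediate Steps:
$u = -17703$ ($u = -14 + 7 \left(-2527\right) = -14 - 17689 = -17703$)
$W = -25585$
$\left(-4310 + u\right) + W = \left(-4310 - 17703\right) - 25585 = -22013 - 25585 = -47598$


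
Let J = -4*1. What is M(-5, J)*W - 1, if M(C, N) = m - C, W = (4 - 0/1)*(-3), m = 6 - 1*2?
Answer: -109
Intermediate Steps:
m = 4 (m = 6 - 2 = 4)
J = -4
W = -12 (W = (4 - 0)*(-3) = (4 - 1*0)*(-3) = (4 + 0)*(-3) = 4*(-3) = -12)
M(C, N) = 4 - C
M(-5, J)*W - 1 = (4 - 1*(-5))*(-12) - 1 = (4 + 5)*(-12) - 1 = 9*(-12) - 1 = -108 - 1 = -109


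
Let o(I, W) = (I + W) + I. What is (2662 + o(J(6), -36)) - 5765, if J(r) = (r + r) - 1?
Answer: -3117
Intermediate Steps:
J(r) = -1 + 2*r (J(r) = 2*r - 1 = -1 + 2*r)
o(I, W) = W + 2*I
(2662 + o(J(6), -36)) - 5765 = (2662 + (-36 + 2*(-1 + 2*6))) - 5765 = (2662 + (-36 + 2*(-1 + 12))) - 5765 = (2662 + (-36 + 2*11)) - 5765 = (2662 + (-36 + 22)) - 5765 = (2662 - 14) - 5765 = 2648 - 5765 = -3117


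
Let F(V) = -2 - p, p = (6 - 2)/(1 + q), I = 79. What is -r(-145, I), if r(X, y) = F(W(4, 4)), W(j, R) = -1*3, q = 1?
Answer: 4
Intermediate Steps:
W(j, R) = -3
p = 2 (p = (6 - 2)/(1 + 1) = 4/2 = 4*(½) = 2)
F(V) = -4 (F(V) = -2 - 1*2 = -2 - 2 = -4)
r(X, y) = -4
-r(-145, I) = -1*(-4) = 4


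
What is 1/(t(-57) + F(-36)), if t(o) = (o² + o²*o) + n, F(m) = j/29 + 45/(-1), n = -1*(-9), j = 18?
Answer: -29/5277402 ≈ -5.4951e-6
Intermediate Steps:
n = 9
F(m) = -1287/29 (F(m) = 18/29 + 45/(-1) = 18*(1/29) + 45*(-1) = 18/29 - 45 = -1287/29)
t(o) = 9 + o² + o³ (t(o) = (o² + o²*o) + 9 = (o² + o³) + 9 = 9 + o² + o³)
1/(t(-57) + F(-36)) = 1/((9 + (-57)² + (-57)³) - 1287/29) = 1/((9 + 3249 - 185193) - 1287/29) = 1/(-181935 - 1287/29) = 1/(-5277402/29) = -29/5277402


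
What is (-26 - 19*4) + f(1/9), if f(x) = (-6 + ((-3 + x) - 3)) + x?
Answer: -1024/9 ≈ -113.78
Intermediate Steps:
f(x) = -12 + 2*x (f(x) = (-6 + (-6 + x)) + x = (-12 + x) + x = -12 + 2*x)
(-26 - 19*4) + f(1/9) = (-26 - 19*4) + (-12 + 2/9) = (-26 - 76) + (-12 + 2*(⅑)) = -102 + (-12 + 2/9) = -102 - 106/9 = -1024/9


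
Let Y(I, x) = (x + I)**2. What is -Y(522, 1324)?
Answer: -3407716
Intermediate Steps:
Y(I, x) = (I + x)**2
-Y(522, 1324) = -(522 + 1324)**2 = -1*1846**2 = -1*3407716 = -3407716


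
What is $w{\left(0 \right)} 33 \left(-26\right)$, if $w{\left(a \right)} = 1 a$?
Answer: $0$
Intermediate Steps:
$w{\left(a \right)} = a$
$w{\left(0 \right)} 33 \left(-26\right) = 0 \cdot 33 \left(-26\right) = 0 \left(-26\right) = 0$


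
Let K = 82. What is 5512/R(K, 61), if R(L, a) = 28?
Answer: 1378/7 ≈ 196.86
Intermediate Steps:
5512/R(K, 61) = 5512/28 = 5512*(1/28) = 1378/7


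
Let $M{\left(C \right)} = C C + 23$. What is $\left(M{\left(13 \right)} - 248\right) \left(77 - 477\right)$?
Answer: $22400$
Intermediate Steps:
$M{\left(C \right)} = 23 + C^{2}$ ($M{\left(C \right)} = C^{2} + 23 = 23 + C^{2}$)
$\left(M{\left(13 \right)} - 248\right) \left(77 - 477\right) = \left(\left(23 + 13^{2}\right) - 248\right) \left(77 - 477\right) = \left(\left(23 + 169\right) - 248\right) \left(-400\right) = \left(192 - 248\right) \left(-400\right) = \left(-56\right) \left(-400\right) = 22400$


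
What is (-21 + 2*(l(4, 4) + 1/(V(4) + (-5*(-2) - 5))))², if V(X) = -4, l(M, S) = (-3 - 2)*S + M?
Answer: 2601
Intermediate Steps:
l(M, S) = M - 5*S (l(M, S) = -5*S + M = M - 5*S)
(-21 + 2*(l(4, 4) + 1/(V(4) + (-5*(-2) - 5))))² = (-21 + 2*((4 - 5*4) + 1/(-4 + (-5*(-2) - 5))))² = (-21 + 2*((4 - 20) + 1/(-4 + (10 - 5))))² = (-21 + 2*(-16 + 1/(-4 + 5)))² = (-21 + 2*(-16 + 1/1))² = (-21 + 2*(-16 + 1))² = (-21 + 2*(-15))² = (-21 - 30)² = (-51)² = 2601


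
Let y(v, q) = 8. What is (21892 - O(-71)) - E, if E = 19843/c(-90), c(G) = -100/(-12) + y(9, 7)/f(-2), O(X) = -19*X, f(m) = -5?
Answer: 1777198/101 ≈ 17596.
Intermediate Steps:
c(G) = 101/15 (c(G) = -100/(-12) + 8/(-5) = -100*(-1/12) + 8*(-⅕) = 25/3 - 8/5 = 101/15)
E = 297645/101 (E = 19843/(101/15) = 19843*(15/101) = 297645/101 ≈ 2947.0)
(21892 - O(-71)) - E = (21892 - (-19)*(-71)) - 1*297645/101 = (21892 - 1*1349) - 297645/101 = (21892 - 1349) - 297645/101 = 20543 - 297645/101 = 1777198/101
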